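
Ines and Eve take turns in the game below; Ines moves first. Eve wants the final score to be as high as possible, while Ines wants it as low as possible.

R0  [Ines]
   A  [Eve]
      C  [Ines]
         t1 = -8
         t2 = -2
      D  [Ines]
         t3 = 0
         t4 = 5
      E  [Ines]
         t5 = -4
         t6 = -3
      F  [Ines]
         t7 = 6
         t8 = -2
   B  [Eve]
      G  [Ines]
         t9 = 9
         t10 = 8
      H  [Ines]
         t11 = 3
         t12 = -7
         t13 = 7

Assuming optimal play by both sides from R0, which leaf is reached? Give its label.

C (Ines): min(-8, -2) = -8
D (Ines): min(0, 5) = 0
E (Ines): min(-4, -3) = -4
F (Ines): min(6, -2) = -2
A (Eve): max(-8, 0, -4, -2) = 0
G (Ines): min(9, 8) = 8
H (Ines): min(3, -7, 7) = -7
B (Eve): max(8, -7) = 8
R0 (Ines): min(0, 8) = 0
At R0, Ines picks A (lowest: 0).
At A, Eve picks D (highest: 0).
At D, Ines picks t3 (lowest: 0).
Terminal value 0.

t3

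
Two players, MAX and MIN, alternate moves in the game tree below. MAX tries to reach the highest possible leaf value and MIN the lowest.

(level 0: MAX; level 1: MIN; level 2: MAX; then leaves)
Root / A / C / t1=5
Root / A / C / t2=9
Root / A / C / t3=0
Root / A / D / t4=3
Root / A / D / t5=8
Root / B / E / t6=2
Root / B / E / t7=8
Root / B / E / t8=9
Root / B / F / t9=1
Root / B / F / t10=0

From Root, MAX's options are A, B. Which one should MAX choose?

C (MAX): max(5, 9, 0) = 9
D (MAX): max(3, 8) = 8
A (MIN): min(9, 8) = 8
E (MAX): max(2, 8, 9) = 9
F (MAX): max(1, 0) = 1
B (MIN): min(9, 1) = 1
Root (MAX): max(8, 1) = 8
MAX at Root wants the highest of {A=8, B=1}, so chooses A.

A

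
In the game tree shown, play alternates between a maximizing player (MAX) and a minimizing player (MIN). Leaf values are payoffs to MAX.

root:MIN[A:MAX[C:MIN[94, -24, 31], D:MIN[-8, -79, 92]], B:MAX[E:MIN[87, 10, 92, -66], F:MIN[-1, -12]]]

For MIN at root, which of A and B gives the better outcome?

A

C (MIN): min(94, -24, 31) = -24
D (MIN): min(-8, -79, 92) = -79
A (MAX): max(-24, -79) = -24
E (MIN): min(87, 10, 92, -66) = -66
F (MIN): min(-1, -12) = -12
B (MAX): max(-66, -12) = -12
MIN prefers the lower value; A=-24, B=-12. A is better since -24 < -12.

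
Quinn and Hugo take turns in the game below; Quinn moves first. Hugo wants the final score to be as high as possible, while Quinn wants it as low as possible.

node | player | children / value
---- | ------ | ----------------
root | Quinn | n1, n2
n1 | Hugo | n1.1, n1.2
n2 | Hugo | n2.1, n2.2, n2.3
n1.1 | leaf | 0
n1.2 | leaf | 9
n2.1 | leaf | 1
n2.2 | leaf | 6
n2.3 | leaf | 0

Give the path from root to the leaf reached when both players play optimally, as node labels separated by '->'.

root -> n2 -> n2.2

n1 (Hugo): max(0, 9) = 9
n2 (Hugo): max(1, 6, 0) = 6
root (Quinn): min(9, 6) = 6
At root, Quinn picks n2 (lowest: 6).
At n2, Hugo picks n2.2 (highest: 6).
Terminal value 6.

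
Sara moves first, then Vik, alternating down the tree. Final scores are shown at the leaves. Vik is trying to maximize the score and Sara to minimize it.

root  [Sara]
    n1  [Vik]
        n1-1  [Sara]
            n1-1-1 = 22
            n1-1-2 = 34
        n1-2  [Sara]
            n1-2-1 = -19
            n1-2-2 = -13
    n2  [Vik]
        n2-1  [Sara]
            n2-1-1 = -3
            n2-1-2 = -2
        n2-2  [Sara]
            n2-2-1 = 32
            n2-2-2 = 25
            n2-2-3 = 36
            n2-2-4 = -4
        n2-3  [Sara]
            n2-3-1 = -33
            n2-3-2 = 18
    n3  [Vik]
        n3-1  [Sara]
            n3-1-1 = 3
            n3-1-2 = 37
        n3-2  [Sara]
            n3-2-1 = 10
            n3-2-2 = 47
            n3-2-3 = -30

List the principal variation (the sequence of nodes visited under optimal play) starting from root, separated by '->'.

n1-1 (Sara): min(22, 34) = 22
n1-2 (Sara): min(-19, -13) = -19
n1 (Vik): max(22, -19) = 22
n2-1 (Sara): min(-3, -2) = -3
n2-2 (Sara): min(32, 25, 36, -4) = -4
n2-3 (Sara): min(-33, 18) = -33
n2 (Vik): max(-3, -4, -33) = -3
n3-1 (Sara): min(3, 37) = 3
n3-2 (Sara): min(10, 47, -30) = -30
n3 (Vik): max(3, -30) = 3
root (Sara): min(22, -3, 3) = -3
At root, Sara picks n2 (lowest: -3).
At n2, Vik picks n2-1 (highest: -3).
At n2-1, Sara picks n2-1-1 (lowest: -3).
Terminal value -3.

root -> n2 -> n2-1 -> n2-1-1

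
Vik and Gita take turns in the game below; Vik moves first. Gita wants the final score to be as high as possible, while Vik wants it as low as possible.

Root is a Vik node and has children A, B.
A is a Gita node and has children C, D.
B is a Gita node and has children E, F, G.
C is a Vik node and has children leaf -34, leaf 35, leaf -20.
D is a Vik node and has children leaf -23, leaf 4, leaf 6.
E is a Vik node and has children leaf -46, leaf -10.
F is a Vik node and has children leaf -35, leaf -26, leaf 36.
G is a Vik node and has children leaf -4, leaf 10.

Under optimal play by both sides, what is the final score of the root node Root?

-23

C (Vik): min(-34, 35, -20) = -34
D (Vik): min(-23, 4, 6) = -23
A (Gita): max(-34, -23) = -23
E (Vik): min(-46, -10) = -46
F (Vik): min(-35, -26, 36) = -35
G (Vik): min(-4, 10) = -4
B (Gita): max(-46, -35, -4) = -4
Root (Vik): min(-23, -4) = -23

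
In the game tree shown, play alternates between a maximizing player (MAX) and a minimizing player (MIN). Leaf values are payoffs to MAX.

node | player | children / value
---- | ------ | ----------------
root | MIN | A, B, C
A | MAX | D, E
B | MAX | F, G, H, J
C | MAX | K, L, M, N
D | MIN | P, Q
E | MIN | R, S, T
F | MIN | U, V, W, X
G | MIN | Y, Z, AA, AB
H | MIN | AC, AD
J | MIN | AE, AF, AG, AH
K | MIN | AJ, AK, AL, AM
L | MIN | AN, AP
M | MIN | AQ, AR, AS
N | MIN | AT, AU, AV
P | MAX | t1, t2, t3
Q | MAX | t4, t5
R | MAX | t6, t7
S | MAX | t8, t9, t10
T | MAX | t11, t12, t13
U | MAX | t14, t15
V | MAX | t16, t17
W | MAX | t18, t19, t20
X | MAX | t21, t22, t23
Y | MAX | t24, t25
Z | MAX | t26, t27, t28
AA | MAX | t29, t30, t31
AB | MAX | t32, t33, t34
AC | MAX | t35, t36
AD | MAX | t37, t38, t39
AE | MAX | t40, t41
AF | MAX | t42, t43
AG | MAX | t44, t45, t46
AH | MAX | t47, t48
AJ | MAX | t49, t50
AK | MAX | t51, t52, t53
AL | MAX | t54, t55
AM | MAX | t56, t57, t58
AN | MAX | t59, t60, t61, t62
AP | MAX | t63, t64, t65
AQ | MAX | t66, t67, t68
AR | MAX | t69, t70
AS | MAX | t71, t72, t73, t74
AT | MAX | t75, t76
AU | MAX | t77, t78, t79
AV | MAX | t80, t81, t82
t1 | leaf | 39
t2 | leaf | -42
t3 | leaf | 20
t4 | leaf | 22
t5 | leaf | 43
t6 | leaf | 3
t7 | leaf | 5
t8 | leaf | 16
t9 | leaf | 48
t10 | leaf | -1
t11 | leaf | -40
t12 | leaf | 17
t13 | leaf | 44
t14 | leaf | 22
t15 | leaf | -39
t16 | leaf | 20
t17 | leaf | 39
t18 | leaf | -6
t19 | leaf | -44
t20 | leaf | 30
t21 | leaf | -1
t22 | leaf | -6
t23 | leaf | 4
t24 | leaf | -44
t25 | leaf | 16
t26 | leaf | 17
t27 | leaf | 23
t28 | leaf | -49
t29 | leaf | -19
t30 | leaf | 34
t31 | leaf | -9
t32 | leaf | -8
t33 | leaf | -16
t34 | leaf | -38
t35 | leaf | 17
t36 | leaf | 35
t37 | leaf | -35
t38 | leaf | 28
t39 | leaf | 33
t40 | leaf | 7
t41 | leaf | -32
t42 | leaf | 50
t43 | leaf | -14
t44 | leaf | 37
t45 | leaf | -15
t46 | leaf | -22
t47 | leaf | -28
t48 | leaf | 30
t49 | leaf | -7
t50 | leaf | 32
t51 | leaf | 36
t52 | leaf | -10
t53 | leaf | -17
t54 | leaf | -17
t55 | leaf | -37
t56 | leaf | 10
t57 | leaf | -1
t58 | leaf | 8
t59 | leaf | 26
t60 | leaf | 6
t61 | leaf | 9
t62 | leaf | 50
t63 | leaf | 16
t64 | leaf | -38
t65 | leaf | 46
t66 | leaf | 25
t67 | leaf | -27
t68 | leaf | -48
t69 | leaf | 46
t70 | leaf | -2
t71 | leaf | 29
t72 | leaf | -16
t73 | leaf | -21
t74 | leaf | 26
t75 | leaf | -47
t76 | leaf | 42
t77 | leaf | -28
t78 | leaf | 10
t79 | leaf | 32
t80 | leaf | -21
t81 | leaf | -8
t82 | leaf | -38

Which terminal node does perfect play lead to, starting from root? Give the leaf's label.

P (MAX): max(39, -42, 20) = 39
Q (MAX): max(22, 43) = 43
D (MIN): min(39, 43) = 39
R (MAX): max(3, 5) = 5
S (MAX): max(16, 48, -1) = 48
T (MAX): max(-40, 17, 44) = 44
E (MIN): min(5, 48, 44) = 5
A (MAX): max(39, 5) = 39
U (MAX): max(22, -39) = 22
V (MAX): max(20, 39) = 39
W (MAX): max(-6, -44, 30) = 30
X (MAX): max(-1, -6, 4) = 4
F (MIN): min(22, 39, 30, 4) = 4
Y (MAX): max(-44, 16) = 16
Z (MAX): max(17, 23, -49) = 23
AA (MAX): max(-19, 34, -9) = 34
AB (MAX): max(-8, -16, -38) = -8
G (MIN): min(16, 23, 34, -8) = -8
AC (MAX): max(17, 35) = 35
AD (MAX): max(-35, 28, 33) = 33
H (MIN): min(35, 33) = 33
AE (MAX): max(7, -32) = 7
AF (MAX): max(50, -14) = 50
AG (MAX): max(37, -15, -22) = 37
AH (MAX): max(-28, 30) = 30
J (MIN): min(7, 50, 37, 30) = 7
B (MAX): max(4, -8, 33, 7) = 33
AJ (MAX): max(-7, 32) = 32
AK (MAX): max(36, -10, -17) = 36
AL (MAX): max(-17, -37) = -17
AM (MAX): max(10, -1, 8) = 10
K (MIN): min(32, 36, -17, 10) = -17
AN (MAX): max(26, 6, 9, 50) = 50
AP (MAX): max(16, -38, 46) = 46
L (MIN): min(50, 46) = 46
AQ (MAX): max(25, -27, -48) = 25
AR (MAX): max(46, -2) = 46
AS (MAX): max(29, -16, -21, 26) = 29
M (MIN): min(25, 46, 29) = 25
AT (MAX): max(-47, 42) = 42
AU (MAX): max(-28, 10, 32) = 32
AV (MAX): max(-21, -8, -38) = -8
N (MIN): min(42, 32, -8) = -8
C (MAX): max(-17, 46, 25, -8) = 46
root (MIN): min(39, 33, 46) = 33
At root, MIN picks B (lowest: 33).
At B, MAX picks H (highest: 33).
At H, MIN picks AD (lowest: 33).
At AD, MAX picks t39 (highest: 33).
Terminal value 33.

t39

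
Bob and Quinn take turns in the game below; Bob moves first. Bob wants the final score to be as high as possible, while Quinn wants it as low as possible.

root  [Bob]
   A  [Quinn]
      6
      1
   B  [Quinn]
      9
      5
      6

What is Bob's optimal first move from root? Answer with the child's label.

B

A (Quinn): min(6, 1) = 1
B (Quinn): min(9, 5, 6) = 5
root (Bob): max(1, 5) = 5
Bob at root wants the highest of {A=1, B=5}, so chooses B.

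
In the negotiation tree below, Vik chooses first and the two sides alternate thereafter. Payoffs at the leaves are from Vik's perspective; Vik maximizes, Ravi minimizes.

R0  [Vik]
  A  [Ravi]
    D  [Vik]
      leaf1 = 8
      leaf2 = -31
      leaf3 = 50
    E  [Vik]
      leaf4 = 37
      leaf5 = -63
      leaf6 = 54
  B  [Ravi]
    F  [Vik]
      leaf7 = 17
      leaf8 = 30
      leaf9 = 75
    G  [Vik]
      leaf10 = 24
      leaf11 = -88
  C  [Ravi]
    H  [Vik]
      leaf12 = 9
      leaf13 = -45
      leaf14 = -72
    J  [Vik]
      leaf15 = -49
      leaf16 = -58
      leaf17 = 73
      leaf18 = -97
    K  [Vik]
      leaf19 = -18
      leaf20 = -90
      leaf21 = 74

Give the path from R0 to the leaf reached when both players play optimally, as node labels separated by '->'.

D (Vik): max(8, -31, 50) = 50
E (Vik): max(37, -63, 54) = 54
A (Ravi): min(50, 54) = 50
F (Vik): max(17, 30, 75) = 75
G (Vik): max(24, -88) = 24
B (Ravi): min(75, 24) = 24
H (Vik): max(9, -45, -72) = 9
J (Vik): max(-49, -58, 73, -97) = 73
K (Vik): max(-18, -90, 74) = 74
C (Ravi): min(9, 73, 74) = 9
R0 (Vik): max(50, 24, 9) = 50
At R0, Vik picks A (highest: 50).
At A, Ravi picks D (lowest: 50).
At D, Vik picks leaf3 (highest: 50).
Terminal value 50.

R0 -> A -> D -> leaf3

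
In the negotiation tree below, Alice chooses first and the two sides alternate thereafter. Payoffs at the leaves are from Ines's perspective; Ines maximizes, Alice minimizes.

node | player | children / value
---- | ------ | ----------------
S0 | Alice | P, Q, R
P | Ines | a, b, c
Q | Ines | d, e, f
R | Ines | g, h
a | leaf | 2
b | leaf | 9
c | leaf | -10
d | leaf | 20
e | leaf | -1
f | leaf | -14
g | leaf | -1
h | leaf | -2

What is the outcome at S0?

-1

P (Ines): max(2, 9, -10) = 9
Q (Ines): max(20, -1, -14) = 20
R (Ines): max(-1, -2) = -1
S0 (Alice): min(9, 20, -1) = -1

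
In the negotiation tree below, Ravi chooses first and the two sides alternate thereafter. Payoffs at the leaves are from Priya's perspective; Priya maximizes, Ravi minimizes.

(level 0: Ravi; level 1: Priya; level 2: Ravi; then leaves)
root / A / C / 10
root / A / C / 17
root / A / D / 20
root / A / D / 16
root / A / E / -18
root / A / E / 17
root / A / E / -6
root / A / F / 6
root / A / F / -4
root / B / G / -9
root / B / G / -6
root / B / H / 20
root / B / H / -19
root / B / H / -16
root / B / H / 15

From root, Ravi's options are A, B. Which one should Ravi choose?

B

C (Ravi): min(10, 17) = 10
D (Ravi): min(20, 16) = 16
E (Ravi): min(-18, 17, -6) = -18
F (Ravi): min(6, -4) = -4
A (Priya): max(10, 16, -18, -4) = 16
G (Ravi): min(-9, -6) = -9
H (Ravi): min(20, -19, -16, 15) = -19
B (Priya): max(-9, -19) = -9
root (Ravi): min(16, -9) = -9
Ravi at root wants the lowest of {A=16, B=-9}, so chooses B.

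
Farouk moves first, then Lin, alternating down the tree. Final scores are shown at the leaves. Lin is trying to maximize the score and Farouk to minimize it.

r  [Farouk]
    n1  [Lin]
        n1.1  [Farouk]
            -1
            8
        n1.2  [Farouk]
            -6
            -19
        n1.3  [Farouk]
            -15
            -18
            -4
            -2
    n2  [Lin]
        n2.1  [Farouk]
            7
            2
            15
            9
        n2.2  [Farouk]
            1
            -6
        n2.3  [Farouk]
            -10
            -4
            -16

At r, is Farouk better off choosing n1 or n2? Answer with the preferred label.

n1

n1.1 (Farouk): min(-1, 8) = -1
n1.2 (Farouk): min(-6, -19) = -19
n1.3 (Farouk): min(-15, -18, -4, -2) = -18
n1 (Lin): max(-1, -19, -18) = -1
n2.1 (Farouk): min(7, 2, 15, 9) = 2
n2.2 (Farouk): min(1, -6) = -6
n2.3 (Farouk): min(-10, -4, -16) = -16
n2 (Lin): max(2, -6, -16) = 2
Farouk prefers the lower value; n1=-1, n2=2. n1 is better since -1 < 2.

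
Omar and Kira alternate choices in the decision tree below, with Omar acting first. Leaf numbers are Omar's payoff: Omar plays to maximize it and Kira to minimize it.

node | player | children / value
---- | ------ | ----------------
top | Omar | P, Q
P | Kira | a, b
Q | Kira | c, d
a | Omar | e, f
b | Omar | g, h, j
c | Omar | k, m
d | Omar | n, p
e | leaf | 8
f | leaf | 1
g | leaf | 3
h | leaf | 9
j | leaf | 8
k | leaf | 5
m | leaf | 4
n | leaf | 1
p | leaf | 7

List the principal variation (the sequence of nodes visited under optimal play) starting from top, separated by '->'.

top -> P -> a -> e

a (Omar): max(8, 1) = 8
b (Omar): max(3, 9, 8) = 9
P (Kira): min(8, 9) = 8
c (Omar): max(5, 4) = 5
d (Omar): max(1, 7) = 7
Q (Kira): min(5, 7) = 5
top (Omar): max(8, 5) = 8
At top, Omar picks P (highest: 8).
At P, Kira picks a (lowest: 8).
At a, Omar picks e (highest: 8).
Terminal value 8.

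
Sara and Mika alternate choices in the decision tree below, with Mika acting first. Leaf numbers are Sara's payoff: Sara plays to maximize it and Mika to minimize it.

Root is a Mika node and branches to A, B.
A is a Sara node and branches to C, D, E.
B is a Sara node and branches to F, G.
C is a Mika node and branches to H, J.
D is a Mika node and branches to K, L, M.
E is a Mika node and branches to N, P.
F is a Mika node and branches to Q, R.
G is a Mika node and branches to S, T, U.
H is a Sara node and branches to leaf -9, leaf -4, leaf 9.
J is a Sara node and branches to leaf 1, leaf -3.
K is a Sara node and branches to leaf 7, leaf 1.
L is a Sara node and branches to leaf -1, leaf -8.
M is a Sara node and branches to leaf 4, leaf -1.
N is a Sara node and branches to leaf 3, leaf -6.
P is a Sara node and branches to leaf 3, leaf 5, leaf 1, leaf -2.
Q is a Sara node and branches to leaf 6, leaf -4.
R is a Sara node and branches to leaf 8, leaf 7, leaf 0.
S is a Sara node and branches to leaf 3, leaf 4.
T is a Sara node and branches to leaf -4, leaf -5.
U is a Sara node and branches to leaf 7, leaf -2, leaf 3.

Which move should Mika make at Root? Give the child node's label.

H (Sara): max(-9, -4, 9) = 9
J (Sara): max(1, -3) = 1
C (Mika): min(9, 1) = 1
K (Sara): max(7, 1) = 7
L (Sara): max(-1, -8) = -1
M (Sara): max(4, -1) = 4
D (Mika): min(7, -1, 4) = -1
N (Sara): max(3, -6) = 3
P (Sara): max(3, 5, 1, -2) = 5
E (Mika): min(3, 5) = 3
A (Sara): max(1, -1, 3) = 3
Q (Sara): max(6, -4) = 6
R (Sara): max(8, 7, 0) = 8
F (Mika): min(6, 8) = 6
S (Sara): max(3, 4) = 4
T (Sara): max(-4, -5) = -4
U (Sara): max(7, -2, 3) = 7
G (Mika): min(4, -4, 7) = -4
B (Sara): max(6, -4) = 6
Root (Mika): min(3, 6) = 3
Mika at Root wants the lowest of {A=3, B=6}, so chooses A.

A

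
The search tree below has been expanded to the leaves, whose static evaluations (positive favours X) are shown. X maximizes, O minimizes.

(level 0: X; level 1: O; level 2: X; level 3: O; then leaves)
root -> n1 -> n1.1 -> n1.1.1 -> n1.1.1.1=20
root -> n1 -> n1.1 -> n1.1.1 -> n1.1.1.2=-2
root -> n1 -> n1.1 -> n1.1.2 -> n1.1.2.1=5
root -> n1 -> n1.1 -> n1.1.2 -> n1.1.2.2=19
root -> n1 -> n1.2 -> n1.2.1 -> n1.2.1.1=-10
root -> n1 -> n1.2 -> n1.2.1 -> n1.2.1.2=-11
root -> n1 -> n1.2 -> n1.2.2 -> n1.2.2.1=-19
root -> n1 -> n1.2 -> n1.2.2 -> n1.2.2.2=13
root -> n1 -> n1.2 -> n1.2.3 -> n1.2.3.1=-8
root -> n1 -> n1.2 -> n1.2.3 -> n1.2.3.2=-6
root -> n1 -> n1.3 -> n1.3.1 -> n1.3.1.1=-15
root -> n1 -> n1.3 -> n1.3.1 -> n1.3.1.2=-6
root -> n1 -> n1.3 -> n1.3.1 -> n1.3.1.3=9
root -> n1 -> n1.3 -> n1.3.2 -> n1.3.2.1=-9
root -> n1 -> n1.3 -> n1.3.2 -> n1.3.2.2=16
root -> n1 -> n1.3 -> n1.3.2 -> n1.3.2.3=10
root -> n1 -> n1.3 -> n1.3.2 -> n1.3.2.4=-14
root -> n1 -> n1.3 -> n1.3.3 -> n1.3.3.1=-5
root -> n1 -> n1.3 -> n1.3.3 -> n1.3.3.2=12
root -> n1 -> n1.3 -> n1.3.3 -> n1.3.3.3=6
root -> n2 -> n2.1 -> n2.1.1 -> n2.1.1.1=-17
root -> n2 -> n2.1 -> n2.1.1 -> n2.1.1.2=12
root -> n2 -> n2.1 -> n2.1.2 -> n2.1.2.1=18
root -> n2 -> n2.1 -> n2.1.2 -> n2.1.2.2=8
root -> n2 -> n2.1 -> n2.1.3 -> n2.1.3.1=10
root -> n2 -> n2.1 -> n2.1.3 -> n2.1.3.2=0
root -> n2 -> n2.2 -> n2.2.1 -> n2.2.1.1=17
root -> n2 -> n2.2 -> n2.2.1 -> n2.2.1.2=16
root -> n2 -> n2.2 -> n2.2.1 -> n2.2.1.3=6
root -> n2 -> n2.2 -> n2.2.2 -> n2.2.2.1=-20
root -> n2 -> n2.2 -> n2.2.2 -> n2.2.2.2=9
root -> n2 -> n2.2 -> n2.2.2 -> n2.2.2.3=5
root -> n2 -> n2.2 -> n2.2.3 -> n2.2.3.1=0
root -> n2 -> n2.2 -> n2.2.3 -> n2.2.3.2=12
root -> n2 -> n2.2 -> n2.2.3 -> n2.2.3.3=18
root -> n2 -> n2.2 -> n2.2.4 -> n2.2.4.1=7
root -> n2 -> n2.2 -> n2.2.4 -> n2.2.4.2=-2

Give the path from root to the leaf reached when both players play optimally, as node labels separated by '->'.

n1.1.1 (O): min(20, -2) = -2
n1.1.2 (O): min(5, 19) = 5
n1.1 (X): max(-2, 5) = 5
n1.2.1 (O): min(-10, -11) = -11
n1.2.2 (O): min(-19, 13) = -19
n1.2.3 (O): min(-8, -6) = -8
n1.2 (X): max(-11, -19, -8) = -8
n1.3.1 (O): min(-15, -6, 9) = -15
n1.3.2 (O): min(-9, 16, 10, -14) = -14
n1.3.3 (O): min(-5, 12, 6) = -5
n1.3 (X): max(-15, -14, -5) = -5
n1 (O): min(5, -8, -5) = -8
n2.1.1 (O): min(-17, 12) = -17
n2.1.2 (O): min(18, 8) = 8
n2.1.3 (O): min(10, 0) = 0
n2.1 (X): max(-17, 8, 0) = 8
n2.2.1 (O): min(17, 16, 6) = 6
n2.2.2 (O): min(-20, 9, 5) = -20
n2.2.3 (O): min(0, 12, 18) = 0
n2.2.4 (O): min(7, -2) = -2
n2.2 (X): max(6, -20, 0, -2) = 6
n2 (O): min(8, 6) = 6
root (X): max(-8, 6) = 6
At root, X picks n2 (highest: 6).
At n2, O picks n2.2 (lowest: 6).
At n2.2, X picks n2.2.1 (highest: 6).
At n2.2.1, O picks n2.2.1.3 (lowest: 6).
Terminal value 6.

root -> n2 -> n2.2 -> n2.2.1 -> n2.2.1.3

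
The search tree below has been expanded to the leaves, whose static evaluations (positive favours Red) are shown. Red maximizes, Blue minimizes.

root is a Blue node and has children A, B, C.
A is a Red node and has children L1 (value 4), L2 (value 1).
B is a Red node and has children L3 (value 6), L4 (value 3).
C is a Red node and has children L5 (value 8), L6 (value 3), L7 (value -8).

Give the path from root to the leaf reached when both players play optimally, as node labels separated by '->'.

root -> A -> L1

A (Red): max(4, 1) = 4
B (Red): max(6, 3) = 6
C (Red): max(8, 3, -8) = 8
root (Blue): min(4, 6, 8) = 4
At root, Blue picks A (lowest: 4).
At A, Red picks L1 (highest: 4).
Terminal value 4.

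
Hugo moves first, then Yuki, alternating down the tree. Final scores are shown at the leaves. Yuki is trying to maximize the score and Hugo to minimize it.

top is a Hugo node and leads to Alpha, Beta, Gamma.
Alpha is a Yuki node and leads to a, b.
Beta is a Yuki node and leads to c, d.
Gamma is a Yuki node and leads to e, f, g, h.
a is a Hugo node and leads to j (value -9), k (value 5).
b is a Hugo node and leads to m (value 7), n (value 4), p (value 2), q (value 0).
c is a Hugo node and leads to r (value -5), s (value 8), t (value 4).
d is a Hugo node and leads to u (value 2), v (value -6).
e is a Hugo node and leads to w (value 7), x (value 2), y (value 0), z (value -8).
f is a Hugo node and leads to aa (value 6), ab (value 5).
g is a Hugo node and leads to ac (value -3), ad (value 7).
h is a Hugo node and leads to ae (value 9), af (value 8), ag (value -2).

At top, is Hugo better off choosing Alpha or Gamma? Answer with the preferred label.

Alpha

a (Hugo): min(-9, 5) = -9
b (Hugo): min(7, 4, 2, 0) = 0
Alpha (Yuki): max(-9, 0) = 0
e (Hugo): min(7, 2, 0, -8) = -8
f (Hugo): min(6, 5) = 5
g (Hugo): min(-3, 7) = -3
h (Hugo): min(9, 8, -2) = -2
Gamma (Yuki): max(-8, 5, -3, -2) = 5
Hugo prefers the lower value; Alpha=0, Gamma=5. Alpha is better since 0 < 5.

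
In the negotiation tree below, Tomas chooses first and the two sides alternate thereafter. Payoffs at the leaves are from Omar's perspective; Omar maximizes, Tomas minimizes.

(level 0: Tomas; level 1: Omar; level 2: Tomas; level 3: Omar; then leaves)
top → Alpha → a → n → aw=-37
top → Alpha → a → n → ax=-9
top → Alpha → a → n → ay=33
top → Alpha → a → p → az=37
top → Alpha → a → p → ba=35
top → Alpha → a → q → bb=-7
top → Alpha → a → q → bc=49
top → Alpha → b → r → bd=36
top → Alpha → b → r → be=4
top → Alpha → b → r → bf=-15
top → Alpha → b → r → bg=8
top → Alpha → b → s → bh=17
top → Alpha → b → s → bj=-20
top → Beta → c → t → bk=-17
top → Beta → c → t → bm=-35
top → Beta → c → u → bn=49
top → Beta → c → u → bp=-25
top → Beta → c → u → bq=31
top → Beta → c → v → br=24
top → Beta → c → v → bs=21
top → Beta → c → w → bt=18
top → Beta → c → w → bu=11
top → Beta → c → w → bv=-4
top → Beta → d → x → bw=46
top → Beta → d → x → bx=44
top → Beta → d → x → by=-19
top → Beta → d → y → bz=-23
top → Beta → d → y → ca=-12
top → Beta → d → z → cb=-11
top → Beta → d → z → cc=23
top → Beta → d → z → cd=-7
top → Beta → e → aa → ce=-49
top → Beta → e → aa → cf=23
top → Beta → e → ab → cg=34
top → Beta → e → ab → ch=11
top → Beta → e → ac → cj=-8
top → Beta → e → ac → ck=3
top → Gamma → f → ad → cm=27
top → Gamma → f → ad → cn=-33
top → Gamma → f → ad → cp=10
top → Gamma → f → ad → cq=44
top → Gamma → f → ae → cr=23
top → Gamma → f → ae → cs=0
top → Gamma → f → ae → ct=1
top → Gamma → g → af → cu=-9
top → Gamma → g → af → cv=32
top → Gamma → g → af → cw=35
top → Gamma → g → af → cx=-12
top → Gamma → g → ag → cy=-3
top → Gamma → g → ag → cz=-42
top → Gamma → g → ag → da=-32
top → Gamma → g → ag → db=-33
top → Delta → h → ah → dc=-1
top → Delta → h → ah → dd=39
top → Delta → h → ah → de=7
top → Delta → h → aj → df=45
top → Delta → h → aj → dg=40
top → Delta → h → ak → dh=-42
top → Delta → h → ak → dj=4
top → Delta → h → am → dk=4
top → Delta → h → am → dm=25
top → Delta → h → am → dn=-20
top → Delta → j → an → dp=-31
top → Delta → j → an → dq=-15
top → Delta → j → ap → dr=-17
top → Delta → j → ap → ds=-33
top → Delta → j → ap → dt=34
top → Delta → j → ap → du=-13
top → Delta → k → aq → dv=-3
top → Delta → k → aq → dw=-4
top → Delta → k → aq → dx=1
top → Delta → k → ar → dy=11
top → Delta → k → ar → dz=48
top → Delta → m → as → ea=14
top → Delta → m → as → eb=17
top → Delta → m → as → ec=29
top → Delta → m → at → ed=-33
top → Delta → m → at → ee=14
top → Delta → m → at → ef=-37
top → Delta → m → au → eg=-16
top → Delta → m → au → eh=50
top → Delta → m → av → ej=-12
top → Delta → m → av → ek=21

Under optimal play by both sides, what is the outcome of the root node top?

n (Omar): max(-37, -9, 33) = 33
p (Omar): max(37, 35) = 37
q (Omar): max(-7, 49) = 49
a (Tomas): min(33, 37, 49) = 33
r (Omar): max(36, 4, -15, 8) = 36
s (Omar): max(17, -20) = 17
b (Tomas): min(36, 17) = 17
Alpha (Omar): max(33, 17) = 33
t (Omar): max(-17, -35) = -17
u (Omar): max(49, -25, 31) = 49
v (Omar): max(24, 21) = 24
w (Omar): max(18, 11, -4) = 18
c (Tomas): min(-17, 49, 24, 18) = -17
x (Omar): max(46, 44, -19) = 46
y (Omar): max(-23, -12) = -12
z (Omar): max(-11, 23, -7) = 23
d (Tomas): min(46, -12, 23) = -12
aa (Omar): max(-49, 23) = 23
ab (Omar): max(34, 11) = 34
ac (Omar): max(-8, 3) = 3
e (Tomas): min(23, 34, 3) = 3
Beta (Omar): max(-17, -12, 3) = 3
ad (Omar): max(27, -33, 10, 44) = 44
ae (Omar): max(23, 0, 1) = 23
f (Tomas): min(44, 23) = 23
af (Omar): max(-9, 32, 35, -12) = 35
ag (Omar): max(-3, -42, -32, -33) = -3
g (Tomas): min(35, -3) = -3
Gamma (Omar): max(23, -3) = 23
ah (Omar): max(-1, 39, 7) = 39
aj (Omar): max(45, 40) = 45
ak (Omar): max(-42, 4) = 4
am (Omar): max(4, 25, -20) = 25
h (Tomas): min(39, 45, 4, 25) = 4
an (Omar): max(-31, -15) = -15
ap (Omar): max(-17, -33, 34, -13) = 34
j (Tomas): min(-15, 34) = -15
aq (Omar): max(-3, -4, 1) = 1
ar (Omar): max(11, 48) = 48
k (Tomas): min(1, 48) = 1
as (Omar): max(14, 17, 29) = 29
at (Omar): max(-33, 14, -37) = 14
au (Omar): max(-16, 50) = 50
av (Omar): max(-12, 21) = 21
m (Tomas): min(29, 14, 50, 21) = 14
Delta (Omar): max(4, -15, 1, 14) = 14
top (Tomas): min(33, 3, 23, 14) = 3

3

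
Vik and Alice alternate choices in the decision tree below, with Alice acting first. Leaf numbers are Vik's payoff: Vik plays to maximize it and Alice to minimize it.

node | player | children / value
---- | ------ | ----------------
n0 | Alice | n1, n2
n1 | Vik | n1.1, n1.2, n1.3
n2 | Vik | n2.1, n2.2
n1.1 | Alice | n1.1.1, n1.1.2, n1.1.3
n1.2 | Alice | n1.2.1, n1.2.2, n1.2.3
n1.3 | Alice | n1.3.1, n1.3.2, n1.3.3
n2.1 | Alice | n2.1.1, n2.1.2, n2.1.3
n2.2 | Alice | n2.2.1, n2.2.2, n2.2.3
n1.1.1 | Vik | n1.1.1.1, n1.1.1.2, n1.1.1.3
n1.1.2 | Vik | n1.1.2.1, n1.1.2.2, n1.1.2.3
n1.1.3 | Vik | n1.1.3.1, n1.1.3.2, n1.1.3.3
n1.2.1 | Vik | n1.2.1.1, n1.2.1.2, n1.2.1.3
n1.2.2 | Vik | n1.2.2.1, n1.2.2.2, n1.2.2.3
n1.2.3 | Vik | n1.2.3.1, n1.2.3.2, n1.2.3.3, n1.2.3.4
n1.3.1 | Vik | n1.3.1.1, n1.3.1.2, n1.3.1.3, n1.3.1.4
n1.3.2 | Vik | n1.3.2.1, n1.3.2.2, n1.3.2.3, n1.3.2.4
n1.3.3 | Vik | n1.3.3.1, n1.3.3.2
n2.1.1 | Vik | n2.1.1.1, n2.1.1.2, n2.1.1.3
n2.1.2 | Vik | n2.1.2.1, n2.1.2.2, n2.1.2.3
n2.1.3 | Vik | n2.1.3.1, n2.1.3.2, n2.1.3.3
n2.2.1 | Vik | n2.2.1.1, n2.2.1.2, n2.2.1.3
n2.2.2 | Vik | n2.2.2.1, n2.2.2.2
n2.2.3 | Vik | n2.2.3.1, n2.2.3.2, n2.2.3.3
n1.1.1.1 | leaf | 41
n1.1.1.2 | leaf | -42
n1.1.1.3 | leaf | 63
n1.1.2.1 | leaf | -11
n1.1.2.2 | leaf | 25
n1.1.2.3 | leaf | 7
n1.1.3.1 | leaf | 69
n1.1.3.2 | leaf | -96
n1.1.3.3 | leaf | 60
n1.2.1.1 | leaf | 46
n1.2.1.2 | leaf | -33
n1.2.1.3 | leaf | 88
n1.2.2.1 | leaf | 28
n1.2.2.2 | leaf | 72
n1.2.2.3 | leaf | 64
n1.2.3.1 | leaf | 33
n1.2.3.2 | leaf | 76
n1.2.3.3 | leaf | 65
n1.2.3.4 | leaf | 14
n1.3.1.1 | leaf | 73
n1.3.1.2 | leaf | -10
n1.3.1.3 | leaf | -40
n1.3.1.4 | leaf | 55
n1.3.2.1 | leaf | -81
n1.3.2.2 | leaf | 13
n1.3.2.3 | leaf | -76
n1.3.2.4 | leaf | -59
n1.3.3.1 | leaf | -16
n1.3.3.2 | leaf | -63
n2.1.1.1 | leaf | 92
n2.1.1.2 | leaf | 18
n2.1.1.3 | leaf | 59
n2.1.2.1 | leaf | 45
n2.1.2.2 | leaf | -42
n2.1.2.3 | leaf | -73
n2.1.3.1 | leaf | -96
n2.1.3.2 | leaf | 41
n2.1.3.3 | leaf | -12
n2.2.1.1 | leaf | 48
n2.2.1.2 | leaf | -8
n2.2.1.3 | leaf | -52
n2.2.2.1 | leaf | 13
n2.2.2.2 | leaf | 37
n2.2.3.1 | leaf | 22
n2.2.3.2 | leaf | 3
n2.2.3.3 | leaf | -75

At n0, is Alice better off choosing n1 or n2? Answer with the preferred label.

n2

n1.1.1 (Vik): max(41, -42, 63) = 63
n1.1.2 (Vik): max(-11, 25, 7) = 25
n1.1.3 (Vik): max(69, -96, 60) = 69
n1.1 (Alice): min(63, 25, 69) = 25
n1.2.1 (Vik): max(46, -33, 88) = 88
n1.2.2 (Vik): max(28, 72, 64) = 72
n1.2.3 (Vik): max(33, 76, 65, 14) = 76
n1.2 (Alice): min(88, 72, 76) = 72
n1.3.1 (Vik): max(73, -10, -40, 55) = 73
n1.3.2 (Vik): max(-81, 13, -76, -59) = 13
n1.3.3 (Vik): max(-16, -63) = -16
n1.3 (Alice): min(73, 13, -16) = -16
n1 (Vik): max(25, 72, -16) = 72
n2.1.1 (Vik): max(92, 18, 59) = 92
n2.1.2 (Vik): max(45, -42, -73) = 45
n2.1.3 (Vik): max(-96, 41, -12) = 41
n2.1 (Alice): min(92, 45, 41) = 41
n2.2.1 (Vik): max(48, -8, -52) = 48
n2.2.2 (Vik): max(13, 37) = 37
n2.2.3 (Vik): max(22, 3, -75) = 22
n2.2 (Alice): min(48, 37, 22) = 22
n2 (Vik): max(41, 22) = 41
Alice prefers the lower value; n1=72, n2=41. n2 is better since 41 < 72.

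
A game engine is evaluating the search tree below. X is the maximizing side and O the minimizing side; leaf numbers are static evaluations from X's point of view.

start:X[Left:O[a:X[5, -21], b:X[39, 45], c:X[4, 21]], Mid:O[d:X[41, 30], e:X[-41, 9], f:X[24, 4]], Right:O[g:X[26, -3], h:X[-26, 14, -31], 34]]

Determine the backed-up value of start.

14

a (X): max(5, -21) = 5
b (X): max(39, 45) = 45
c (X): max(4, 21) = 21
Left (O): min(5, 45, 21) = 5
d (X): max(41, 30) = 41
e (X): max(-41, 9) = 9
f (X): max(24, 4) = 24
Mid (O): min(41, 9, 24) = 9
g (X): max(26, -3) = 26
h (X): max(-26, 14, -31) = 14
Right (O): min(26, 14, 34) = 14
start (X): max(5, 9, 14) = 14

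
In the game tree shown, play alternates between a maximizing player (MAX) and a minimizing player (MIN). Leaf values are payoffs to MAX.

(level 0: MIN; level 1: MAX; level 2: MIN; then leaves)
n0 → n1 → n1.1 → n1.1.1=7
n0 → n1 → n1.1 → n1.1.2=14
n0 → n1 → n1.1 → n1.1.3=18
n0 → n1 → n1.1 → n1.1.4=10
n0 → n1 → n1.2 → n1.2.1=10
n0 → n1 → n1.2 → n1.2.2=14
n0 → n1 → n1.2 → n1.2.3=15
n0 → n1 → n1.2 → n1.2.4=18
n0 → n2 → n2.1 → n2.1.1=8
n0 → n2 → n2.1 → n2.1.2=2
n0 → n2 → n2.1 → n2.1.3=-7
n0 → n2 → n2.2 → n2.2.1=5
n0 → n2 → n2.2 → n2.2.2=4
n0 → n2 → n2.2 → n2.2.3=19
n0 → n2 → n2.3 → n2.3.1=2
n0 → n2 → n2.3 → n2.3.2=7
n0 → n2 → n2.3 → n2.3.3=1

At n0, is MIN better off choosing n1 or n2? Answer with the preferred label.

n1.1 (MIN): min(7, 14, 18, 10) = 7
n1.2 (MIN): min(10, 14, 15, 18) = 10
n1 (MAX): max(7, 10) = 10
n2.1 (MIN): min(8, 2, -7) = -7
n2.2 (MIN): min(5, 4, 19) = 4
n2.3 (MIN): min(2, 7, 1) = 1
n2 (MAX): max(-7, 4, 1) = 4
MIN prefers the lower value; n1=10, n2=4. n2 is better since 4 < 10.

n2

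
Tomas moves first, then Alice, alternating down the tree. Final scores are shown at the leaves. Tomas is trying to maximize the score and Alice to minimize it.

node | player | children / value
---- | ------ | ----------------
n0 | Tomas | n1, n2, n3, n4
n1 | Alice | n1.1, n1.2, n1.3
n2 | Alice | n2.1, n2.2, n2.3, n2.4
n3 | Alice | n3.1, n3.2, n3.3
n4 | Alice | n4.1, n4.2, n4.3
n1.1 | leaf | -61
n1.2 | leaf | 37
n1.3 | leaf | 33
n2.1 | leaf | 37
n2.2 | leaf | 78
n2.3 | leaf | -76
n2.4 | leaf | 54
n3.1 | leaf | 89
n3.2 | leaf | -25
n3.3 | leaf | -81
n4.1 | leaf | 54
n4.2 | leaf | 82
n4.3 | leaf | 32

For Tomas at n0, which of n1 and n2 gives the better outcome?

n1

n1 (Alice): min(-61, 37, 33) = -61
n2 (Alice): min(37, 78, -76, 54) = -76
Tomas prefers the higher value; n1=-61, n2=-76. n1 is better since -61 > -76.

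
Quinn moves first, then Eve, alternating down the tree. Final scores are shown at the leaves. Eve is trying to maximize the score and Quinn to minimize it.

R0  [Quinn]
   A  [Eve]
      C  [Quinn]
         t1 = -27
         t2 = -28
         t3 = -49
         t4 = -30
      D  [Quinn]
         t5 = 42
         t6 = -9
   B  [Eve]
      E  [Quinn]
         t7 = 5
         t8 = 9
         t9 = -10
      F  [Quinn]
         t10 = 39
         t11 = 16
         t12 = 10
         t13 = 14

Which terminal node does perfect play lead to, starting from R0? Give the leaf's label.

t6

C (Quinn): min(-27, -28, -49, -30) = -49
D (Quinn): min(42, -9) = -9
A (Eve): max(-49, -9) = -9
E (Quinn): min(5, 9, -10) = -10
F (Quinn): min(39, 16, 10, 14) = 10
B (Eve): max(-10, 10) = 10
R0 (Quinn): min(-9, 10) = -9
At R0, Quinn picks A (lowest: -9).
At A, Eve picks D (highest: -9).
At D, Quinn picks t6 (lowest: -9).
Terminal value -9.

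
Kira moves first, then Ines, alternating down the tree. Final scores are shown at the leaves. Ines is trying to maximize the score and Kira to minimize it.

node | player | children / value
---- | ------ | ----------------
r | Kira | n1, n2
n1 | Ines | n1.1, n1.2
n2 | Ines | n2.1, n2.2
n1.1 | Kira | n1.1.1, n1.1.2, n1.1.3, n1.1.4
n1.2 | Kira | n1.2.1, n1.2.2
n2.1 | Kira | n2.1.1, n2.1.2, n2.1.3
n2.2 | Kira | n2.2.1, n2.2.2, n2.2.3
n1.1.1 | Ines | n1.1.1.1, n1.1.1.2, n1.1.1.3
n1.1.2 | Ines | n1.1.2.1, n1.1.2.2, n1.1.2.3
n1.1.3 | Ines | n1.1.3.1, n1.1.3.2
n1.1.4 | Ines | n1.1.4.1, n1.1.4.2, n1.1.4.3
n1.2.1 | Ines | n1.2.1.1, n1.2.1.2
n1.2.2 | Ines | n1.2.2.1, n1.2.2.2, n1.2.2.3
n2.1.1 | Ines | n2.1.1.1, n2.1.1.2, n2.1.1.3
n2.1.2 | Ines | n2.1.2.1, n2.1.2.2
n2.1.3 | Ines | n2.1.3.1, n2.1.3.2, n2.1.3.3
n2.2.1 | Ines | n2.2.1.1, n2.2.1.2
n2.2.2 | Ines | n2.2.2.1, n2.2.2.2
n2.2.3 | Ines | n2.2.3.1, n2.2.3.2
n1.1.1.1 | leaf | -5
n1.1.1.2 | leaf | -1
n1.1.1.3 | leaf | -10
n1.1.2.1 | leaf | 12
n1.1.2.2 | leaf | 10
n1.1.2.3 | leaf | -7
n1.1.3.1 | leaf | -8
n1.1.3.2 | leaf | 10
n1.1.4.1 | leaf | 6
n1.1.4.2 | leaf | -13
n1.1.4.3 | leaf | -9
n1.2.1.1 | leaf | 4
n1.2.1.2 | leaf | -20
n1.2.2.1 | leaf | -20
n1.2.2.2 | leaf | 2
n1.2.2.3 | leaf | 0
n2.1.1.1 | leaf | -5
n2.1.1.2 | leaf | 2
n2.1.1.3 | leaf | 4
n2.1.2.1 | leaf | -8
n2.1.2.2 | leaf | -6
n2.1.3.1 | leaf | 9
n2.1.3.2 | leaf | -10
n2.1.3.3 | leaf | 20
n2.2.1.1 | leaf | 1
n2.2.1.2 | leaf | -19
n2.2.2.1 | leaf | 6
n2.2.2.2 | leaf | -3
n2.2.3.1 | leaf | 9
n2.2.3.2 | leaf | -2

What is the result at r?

1

n1.1.1 (Ines): max(-5, -1, -10) = -1
n1.1.2 (Ines): max(12, 10, -7) = 12
n1.1.3 (Ines): max(-8, 10) = 10
n1.1.4 (Ines): max(6, -13, -9) = 6
n1.1 (Kira): min(-1, 12, 10, 6) = -1
n1.2.1 (Ines): max(4, -20) = 4
n1.2.2 (Ines): max(-20, 2, 0) = 2
n1.2 (Kira): min(4, 2) = 2
n1 (Ines): max(-1, 2) = 2
n2.1.1 (Ines): max(-5, 2, 4) = 4
n2.1.2 (Ines): max(-8, -6) = -6
n2.1.3 (Ines): max(9, -10, 20) = 20
n2.1 (Kira): min(4, -6, 20) = -6
n2.2.1 (Ines): max(1, -19) = 1
n2.2.2 (Ines): max(6, -3) = 6
n2.2.3 (Ines): max(9, -2) = 9
n2.2 (Kira): min(1, 6, 9) = 1
n2 (Ines): max(-6, 1) = 1
r (Kira): min(2, 1) = 1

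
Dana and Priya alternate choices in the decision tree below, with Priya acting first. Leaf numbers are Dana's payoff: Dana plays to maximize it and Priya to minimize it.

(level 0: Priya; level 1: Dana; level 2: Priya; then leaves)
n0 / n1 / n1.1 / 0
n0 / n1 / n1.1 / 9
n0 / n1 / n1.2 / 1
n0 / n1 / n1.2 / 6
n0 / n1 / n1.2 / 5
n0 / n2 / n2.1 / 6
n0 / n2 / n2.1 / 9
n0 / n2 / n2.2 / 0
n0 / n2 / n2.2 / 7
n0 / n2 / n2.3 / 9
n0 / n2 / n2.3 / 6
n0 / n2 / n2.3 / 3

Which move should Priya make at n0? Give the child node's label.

n1.1 (Priya): min(0, 9) = 0
n1.2 (Priya): min(1, 6, 5) = 1
n1 (Dana): max(0, 1) = 1
n2.1 (Priya): min(6, 9) = 6
n2.2 (Priya): min(0, 7) = 0
n2.3 (Priya): min(9, 6, 3) = 3
n2 (Dana): max(6, 0, 3) = 6
n0 (Priya): min(1, 6) = 1
Priya at n0 wants the lowest of {n1=1, n2=6}, so chooses n1.

n1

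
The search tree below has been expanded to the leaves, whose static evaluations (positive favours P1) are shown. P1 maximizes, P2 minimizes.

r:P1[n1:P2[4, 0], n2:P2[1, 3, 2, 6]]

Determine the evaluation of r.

n1 (P2): min(4, 0) = 0
n2 (P2): min(1, 3, 2, 6) = 1
r (P1): max(0, 1) = 1

1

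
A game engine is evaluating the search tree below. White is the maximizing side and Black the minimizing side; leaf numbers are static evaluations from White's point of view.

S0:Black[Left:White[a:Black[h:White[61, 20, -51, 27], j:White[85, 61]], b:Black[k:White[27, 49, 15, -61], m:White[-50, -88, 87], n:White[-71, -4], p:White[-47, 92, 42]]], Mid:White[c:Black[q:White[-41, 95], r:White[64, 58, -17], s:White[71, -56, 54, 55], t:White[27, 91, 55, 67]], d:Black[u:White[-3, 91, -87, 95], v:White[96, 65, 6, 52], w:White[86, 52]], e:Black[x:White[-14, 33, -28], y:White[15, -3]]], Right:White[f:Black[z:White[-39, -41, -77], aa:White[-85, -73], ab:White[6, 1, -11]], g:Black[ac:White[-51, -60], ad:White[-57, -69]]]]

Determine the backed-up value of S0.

-57

h (White): max(61, 20, -51, 27) = 61
j (White): max(85, 61) = 85
a (Black): min(61, 85) = 61
k (White): max(27, 49, 15, -61) = 49
m (White): max(-50, -88, 87) = 87
n (White): max(-71, -4) = -4
p (White): max(-47, 92, 42) = 92
b (Black): min(49, 87, -4, 92) = -4
Left (White): max(61, -4) = 61
q (White): max(-41, 95) = 95
r (White): max(64, 58, -17) = 64
s (White): max(71, -56, 54, 55) = 71
t (White): max(27, 91, 55, 67) = 91
c (Black): min(95, 64, 71, 91) = 64
u (White): max(-3, 91, -87, 95) = 95
v (White): max(96, 65, 6, 52) = 96
w (White): max(86, 52) = 86
d (Black): min(95, 96, 86) = 86
x (White): max(-14, 33, -28) = 33
y (White): max(15, -3) = 15
e (Black): min(33, 15) = 15
Mid (White): max(64, 86, 15) = 86
z (White): max(-39, -41, -77) = -39
aa (White): max(-85, -73) = -73
ab (White): max(6, 1, -11) = 6
f (Black): min(-39, -73, 6) = -73
ac (White): max(-51, -60) = -51
ad (White): max(-57, -69) = -57
g (Black): min(-51, -57) = -57
Right (White): max(-73, -57) = -57
S0 (Black): min(61, 86, -57) = -57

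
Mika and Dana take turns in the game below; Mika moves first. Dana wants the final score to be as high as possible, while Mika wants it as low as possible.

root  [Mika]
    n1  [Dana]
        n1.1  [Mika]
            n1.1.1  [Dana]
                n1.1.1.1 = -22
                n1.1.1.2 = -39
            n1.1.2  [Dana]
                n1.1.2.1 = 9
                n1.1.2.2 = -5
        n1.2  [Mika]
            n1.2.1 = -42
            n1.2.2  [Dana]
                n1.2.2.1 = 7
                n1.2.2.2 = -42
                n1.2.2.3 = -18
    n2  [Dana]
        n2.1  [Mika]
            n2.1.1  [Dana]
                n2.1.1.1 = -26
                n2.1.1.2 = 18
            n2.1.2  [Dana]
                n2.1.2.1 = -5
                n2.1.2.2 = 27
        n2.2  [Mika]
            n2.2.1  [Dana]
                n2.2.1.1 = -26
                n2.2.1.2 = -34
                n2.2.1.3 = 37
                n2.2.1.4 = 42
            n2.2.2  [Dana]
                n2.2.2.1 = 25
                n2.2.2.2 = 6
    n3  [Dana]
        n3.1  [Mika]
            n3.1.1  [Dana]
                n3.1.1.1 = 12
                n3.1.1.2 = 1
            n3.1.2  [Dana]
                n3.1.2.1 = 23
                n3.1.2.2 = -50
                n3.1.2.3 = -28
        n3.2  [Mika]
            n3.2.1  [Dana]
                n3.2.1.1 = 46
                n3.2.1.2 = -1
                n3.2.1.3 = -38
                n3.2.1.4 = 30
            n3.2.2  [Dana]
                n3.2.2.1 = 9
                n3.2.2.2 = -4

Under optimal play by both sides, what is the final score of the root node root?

n1.1.1 (Dana): max(-22, -39) = -22
n1.1.2 (Dana): max(9, -5) = 9
n1.1 (Mika): min(-22, 9) = -22
n1.2.2 (Dana): max(7, -42, -18) = 7
n1.2 (Mika): min(-42, 7) = -42
n1 (Dana): max(-22, -42) = -22
n2.1.1 (Dana): max(-26, 18) = 18
n2.1.2 (Dana): max(-5, 27) = 27
n2.1 (Mika): min(18, 27) = 18
n2.2.1 (Dana): max(-26, -34, 37, 42) = 42
n2.2.2 (Dana): max(25, 6) = 25
n2.2 (Mika): min(42, 25) = 25
n2 (Dana): max(18, 25) = 25
n3.1.1 (Dana): max(12, 1) = 12
n3.1.2 (Dana): max(23, -50, -28) = 23
n3.1 (Mika): min(12, 23) = 12
n3.2.1 (Dana): max(46, -1, -38, 30) = 46
n3.2.2 (Dana): max(9, -4) = 9
n3.2 (Mika): min(46, 9) = 9
n3 (Dana): max(12, 9) = 12
root (Mika): min(-22, 25, 12) = -22

-22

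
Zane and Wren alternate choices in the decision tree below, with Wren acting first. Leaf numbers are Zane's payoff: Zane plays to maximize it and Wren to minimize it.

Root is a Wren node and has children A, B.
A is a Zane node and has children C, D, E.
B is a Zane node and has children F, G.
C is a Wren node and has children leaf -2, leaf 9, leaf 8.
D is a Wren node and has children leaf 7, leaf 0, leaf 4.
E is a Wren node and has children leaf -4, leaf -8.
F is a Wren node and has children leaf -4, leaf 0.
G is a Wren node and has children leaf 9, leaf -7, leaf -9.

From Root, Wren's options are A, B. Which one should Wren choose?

C (Wren): min(-2, 9, 8) = -2
D (Wren): min(7, 0, 4) = 0
E (Wren): min(-4, -8) = -8
A (Zane): max(-2, 0, -8) = 0
F (Wren): min(-4, 0) = -4
G (Wren): min(9, -7, -9) = -9
B (Zane): max(-4, -9) = -4
Root (Wren): min(0, -4) = -4
Wren at Root wants the lowest of {A=0, B=-4}, so chooses B.

B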